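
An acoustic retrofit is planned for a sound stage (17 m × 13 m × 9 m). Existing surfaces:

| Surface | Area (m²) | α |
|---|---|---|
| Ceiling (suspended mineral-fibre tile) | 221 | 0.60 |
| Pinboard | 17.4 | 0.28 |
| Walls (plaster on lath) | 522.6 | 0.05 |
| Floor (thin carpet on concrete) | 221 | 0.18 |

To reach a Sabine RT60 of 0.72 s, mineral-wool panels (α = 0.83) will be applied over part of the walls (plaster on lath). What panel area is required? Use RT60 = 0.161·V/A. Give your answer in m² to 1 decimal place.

309.5

A₁ = Σ Sᵢαᵢ = 221·0.60 + 17.4·0.28 + 522.6·0.05 + 221·0.18 = 203.382 sabins.
Required A₂ = 0.161·1989/0.72 = 444.762 sabins.
ΔA needed = 444.762 − 203.382 = 241.381 sabins.
Net gain per m²: Δα = 0.83 − 0.05 = 0.78.
Panel area = 241.381 / 0.78 = 309.5 m².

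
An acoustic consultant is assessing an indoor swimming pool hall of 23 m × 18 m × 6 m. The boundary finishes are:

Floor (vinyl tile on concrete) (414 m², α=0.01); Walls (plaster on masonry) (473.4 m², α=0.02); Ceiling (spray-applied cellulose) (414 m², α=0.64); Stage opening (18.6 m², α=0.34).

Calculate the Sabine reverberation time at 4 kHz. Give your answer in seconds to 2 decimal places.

Equivalent absorption area: A = 414*0.01 + 473.4*0.02 + 414*0.64 + 18.6*0.34 = 284.892 m².
V = 23·18·6 = 2484 m³.
T = 0.161 V/A = 0.161·2484/284.892 = 1.40 s.

1.40 sec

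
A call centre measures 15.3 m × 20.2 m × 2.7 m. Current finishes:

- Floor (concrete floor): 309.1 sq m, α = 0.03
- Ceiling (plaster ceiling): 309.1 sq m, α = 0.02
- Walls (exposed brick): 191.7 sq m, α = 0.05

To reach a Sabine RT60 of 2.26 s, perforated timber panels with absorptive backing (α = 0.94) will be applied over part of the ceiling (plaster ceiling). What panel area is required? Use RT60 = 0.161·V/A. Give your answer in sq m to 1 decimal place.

37.4

Summing Sᵢαᵢ: 9.273 + 6.182 + 9.585 → A₁ = 25.040 sabins.
V = 834.462 m³. Target absorption A₂ = 0.161 × 834.462 / 2.26 = 59.446 sabins.
ΔA needed = 59.446 − 25.040 = 34.406 sabins.
Net gain per sq m: Δα = 0.94 − 0.02 = 0.92.
Area = ΔA/Δα = 34.406/0.92 = 37.4 sq m.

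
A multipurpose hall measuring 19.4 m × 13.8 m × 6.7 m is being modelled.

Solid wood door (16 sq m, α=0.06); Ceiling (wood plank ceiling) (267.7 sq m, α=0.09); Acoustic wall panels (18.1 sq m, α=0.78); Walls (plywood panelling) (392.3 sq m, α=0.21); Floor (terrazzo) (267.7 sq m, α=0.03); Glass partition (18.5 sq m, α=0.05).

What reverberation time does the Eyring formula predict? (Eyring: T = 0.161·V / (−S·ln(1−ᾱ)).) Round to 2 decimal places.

2.06 s

S = Σ Sᵢ = 980.3 sq m.
Absorption A = 16×0.06 + 267.7×0.09 + 18.1×0.78 + 392.3×0.21 + 267.7×0.03 + 18.5×0.05 = 130.510 sabins.
ᾱ = 130.510 / 980.3 = 0.1331.
−S·ln(1−ᾱ) = −980.3 × ln(1 − 0.1331) = 140.018.
V = 19.4 × 13.8 × 6.7 = 1793.724 m³.
RT60 = 0.161 × 1793.724 / 140.018 = 2.06 s.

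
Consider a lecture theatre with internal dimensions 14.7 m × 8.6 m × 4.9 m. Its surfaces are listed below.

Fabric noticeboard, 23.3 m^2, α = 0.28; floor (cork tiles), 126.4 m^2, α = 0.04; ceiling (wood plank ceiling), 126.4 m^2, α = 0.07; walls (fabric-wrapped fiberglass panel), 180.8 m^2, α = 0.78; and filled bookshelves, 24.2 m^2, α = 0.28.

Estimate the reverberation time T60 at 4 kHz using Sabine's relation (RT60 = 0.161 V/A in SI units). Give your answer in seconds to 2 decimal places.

0.59 sec

Total absorption A = 23.3×0.28 + 126.4×0.04 + 126.4×0.07 + 180.8×0.78 + 24.2×0.28
  = 6.524 + 5.056 + 8.848 + 141.024 + 6.776 = 168.228 m^2 sabins.
Volume V = 14.7 × 8.6 × 4.9 = 619.458 m³.
T = 0.161 V/A = 0.161·619.458/168.228 = 0.59 s.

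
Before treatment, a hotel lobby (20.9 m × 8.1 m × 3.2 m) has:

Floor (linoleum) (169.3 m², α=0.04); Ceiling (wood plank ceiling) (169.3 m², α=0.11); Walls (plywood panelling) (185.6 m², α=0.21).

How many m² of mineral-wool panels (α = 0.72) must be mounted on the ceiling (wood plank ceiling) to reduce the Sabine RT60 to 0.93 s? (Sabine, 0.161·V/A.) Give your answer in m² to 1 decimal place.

Total absorption A₁ = 169.3*0.04 + 169.3*0.11 + 185.6*0.21
  = 6.772 + 18.623 + 38.976 = 64.371 m² sabins.
Required A₂ = 0.161·541.728/0.93 = 93.783 sabins.
Absorption to add: 93.783 − 64.371 = 29.412 sabins.
Each m² of panel replacing the ceiling (wood plank ceiling) adds (0.72 − 0.11) = 0.61 sabins.
Panel area = 29.412 / 0.61 = 48.2 m².

48.2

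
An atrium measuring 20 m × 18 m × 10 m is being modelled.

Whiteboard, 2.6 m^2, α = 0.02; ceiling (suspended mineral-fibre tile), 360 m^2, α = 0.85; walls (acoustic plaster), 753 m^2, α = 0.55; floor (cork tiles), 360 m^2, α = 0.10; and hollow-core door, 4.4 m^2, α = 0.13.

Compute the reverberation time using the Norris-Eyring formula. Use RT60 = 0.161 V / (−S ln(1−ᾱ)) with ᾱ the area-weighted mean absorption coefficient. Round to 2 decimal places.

Total surface area S = 2.6 + 360 + 753 + 360 + 4.4 = 1480.0 m^2.
Absorption A = 2.6·0.02 + 360·0.85 + 753·0.55 + 360·0.10 + 4.4·0.13 = 756.774 sabins.
ᾱ = 756.774 / 1480.0 = 0.5113.
−S·ln(1−ᾱ) = −1480.0 × ln(1 − 0.5113) = 1059.690.
V = 20 × 18 × 10 = 3600 m³.
RT60 = 0.161 × 3600 / 1059.690 = 0.55 s.

0.55 s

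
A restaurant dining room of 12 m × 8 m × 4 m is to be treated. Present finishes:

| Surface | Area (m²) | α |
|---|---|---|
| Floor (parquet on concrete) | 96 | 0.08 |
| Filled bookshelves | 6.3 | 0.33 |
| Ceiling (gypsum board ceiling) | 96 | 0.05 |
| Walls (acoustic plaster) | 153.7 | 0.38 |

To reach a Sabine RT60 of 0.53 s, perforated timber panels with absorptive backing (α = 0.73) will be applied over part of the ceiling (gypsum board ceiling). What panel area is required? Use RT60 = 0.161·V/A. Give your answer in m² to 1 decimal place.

Total absorption A₁ = 96*0.08 + 6.3*0.33 + 96*0.05 + 153.7*0.38
  = 7.680 + 2.079 + 4.800 + 58.406 = 72.965 m² sabins.
V = 384 m³. Target absorption A₂ = 0.161 × 384 / 0.53 = 116.649 sabins.
Absorption to add: 116.649 − 72.965 = 43.684 sabins.
Net gain per m²: Δα = 0.73 − 0.05 = 0.68.
Area = ΔA/Δα = 43.684/0.68 = 64.2 m².

64.2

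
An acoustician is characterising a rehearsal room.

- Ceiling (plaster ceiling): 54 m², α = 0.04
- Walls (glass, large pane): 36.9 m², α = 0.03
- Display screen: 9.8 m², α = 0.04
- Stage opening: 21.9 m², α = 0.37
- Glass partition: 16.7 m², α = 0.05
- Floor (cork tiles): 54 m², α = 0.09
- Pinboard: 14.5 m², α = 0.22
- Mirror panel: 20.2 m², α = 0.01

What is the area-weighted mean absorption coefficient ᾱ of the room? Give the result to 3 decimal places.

0.091

Total surface area S = 228.0 m².
Weighted sum Σ Sα = 20.849.
ᾱ = 20.849 / 228.0 = 0.091.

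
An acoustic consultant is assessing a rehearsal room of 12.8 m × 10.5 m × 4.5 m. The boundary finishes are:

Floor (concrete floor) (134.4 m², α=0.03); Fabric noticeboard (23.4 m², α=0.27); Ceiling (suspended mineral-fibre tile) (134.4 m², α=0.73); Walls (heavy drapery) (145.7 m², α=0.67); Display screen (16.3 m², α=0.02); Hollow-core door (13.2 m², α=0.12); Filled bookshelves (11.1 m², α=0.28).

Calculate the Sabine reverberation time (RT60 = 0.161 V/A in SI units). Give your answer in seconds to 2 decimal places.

0.46 seconds

A = Σ Sᵢαᵢ = 134.4*0.03 + 23.4*0.27 + 134.4*0.73 + 145.7*0.67 + 16.3*0.02 + 13.2*0.12 + 11.1*0.28 = 211.099 sabins.
V = 12.8·10.5·4.5 = 604.8 m³.
RT60 = 0.161 · V / A = 0.161 × 604.8 / 211.099 = 0.46 s.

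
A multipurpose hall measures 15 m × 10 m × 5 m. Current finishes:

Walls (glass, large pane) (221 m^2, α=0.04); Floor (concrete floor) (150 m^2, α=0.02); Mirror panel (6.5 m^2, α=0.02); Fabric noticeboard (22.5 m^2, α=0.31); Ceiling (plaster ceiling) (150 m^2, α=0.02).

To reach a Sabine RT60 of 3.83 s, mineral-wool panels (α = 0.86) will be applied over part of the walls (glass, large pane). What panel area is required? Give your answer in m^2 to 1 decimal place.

11.7

Summing Sᵢαᵢ: 8.840 + 3.000 + 0.130 + 6.975 + 3.000 → A₁ = 21.945 sabins.
V = 750 m³. Target absorption A₂ = 0.161 × 750 / 3.83 = 31.527 sabins.
ΔA needed = 31.527 − 21.945 = 9.582 sabins.
Each m^2 of panel replacing the walls (glass, large pane) adds (0.86 − 0.04) = 0.82 sabins.
Area = ΔA/Δα = 9.582/0.82 = 11.7 m^2.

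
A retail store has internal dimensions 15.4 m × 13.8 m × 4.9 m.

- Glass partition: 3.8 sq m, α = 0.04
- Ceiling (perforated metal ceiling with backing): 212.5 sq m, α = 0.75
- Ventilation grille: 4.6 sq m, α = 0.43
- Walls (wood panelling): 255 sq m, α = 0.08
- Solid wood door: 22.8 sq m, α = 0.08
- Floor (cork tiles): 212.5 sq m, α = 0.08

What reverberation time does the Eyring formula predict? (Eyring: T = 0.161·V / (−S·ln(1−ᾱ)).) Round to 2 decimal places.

S = Σ Sᵢ = 711.2 sq m.
Σ(Sᵢαᵢ) = 3.8·0.04 + 212.5·0.75 + 4.6·0.43 + 255·0.08 + 22.8·0.08 + 212.5·0.08 = 200.729.
ᾱ = 200.729 / 711.2 = 0.2822.
−S·ln(1−ᾱ) = −711.2 × ln(1 − 0.2822) = 235.809.
V = 15.4 × 13.8 × 4.9 = 1041.348 m³.
T = 0.161·V/[−S·ln(1−ᾱ)] = 0.161·1041.348/235.809 = 0.71 s.

0.71 s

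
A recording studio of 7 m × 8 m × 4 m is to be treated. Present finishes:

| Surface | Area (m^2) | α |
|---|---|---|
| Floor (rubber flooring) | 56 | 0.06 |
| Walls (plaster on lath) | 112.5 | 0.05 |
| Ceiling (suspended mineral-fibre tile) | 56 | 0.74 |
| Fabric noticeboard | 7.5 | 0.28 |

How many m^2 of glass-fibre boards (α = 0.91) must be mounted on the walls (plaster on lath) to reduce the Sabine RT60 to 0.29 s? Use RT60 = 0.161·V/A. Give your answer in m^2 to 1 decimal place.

83.5

Equivalent absorption area: A₁ = 56×0.06 + 112.5×0.05 + 56×0.74 + 7.5×0.28 = 52.525 m^2.
Required A₂ = 0.161·224/0.29 = 124.359 sabins.
ΔA needed = 124.359 − 52.525 = 71.834 sabins.
Net gain per m^2: Δα = 0.91 − 0.05 = 0.86.
Area = ΔA/Δα = 71.834/0.86 = 83.5 m^2.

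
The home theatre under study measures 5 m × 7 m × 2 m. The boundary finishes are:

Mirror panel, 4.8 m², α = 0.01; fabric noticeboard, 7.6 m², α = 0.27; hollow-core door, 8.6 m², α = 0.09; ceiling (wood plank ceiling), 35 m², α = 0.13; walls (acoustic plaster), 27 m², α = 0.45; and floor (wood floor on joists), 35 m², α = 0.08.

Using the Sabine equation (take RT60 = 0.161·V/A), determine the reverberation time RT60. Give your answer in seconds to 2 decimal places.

0.50 seconds

Total absorption A = 4.8*0.01 + 7.6*0.27 + 8.6*0.09 + 35*0.13 + 27*0.45 + 35*0.08
  = 0.048 + 2.052 + 0.774 + 4.550 + 12.150 + 2.800 = 22.374 m² sabins.
V = 5·7·2 = 70 m³.
Sabine: RT60 = 0.161 × 70 / 22.374 = 0.50 s.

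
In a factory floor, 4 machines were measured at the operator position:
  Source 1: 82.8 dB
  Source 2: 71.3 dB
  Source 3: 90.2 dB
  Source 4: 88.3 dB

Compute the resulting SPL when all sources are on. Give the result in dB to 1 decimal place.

Converting to relative power and adding: 10^(82.8/10) + 10^(71.3/10) + 10^(90.2/10) + 10^(88.3/10) = 1.927e+09.
L_total = 10·log₁₀(1.927e+09) = 92.8 dB.

92.8 dB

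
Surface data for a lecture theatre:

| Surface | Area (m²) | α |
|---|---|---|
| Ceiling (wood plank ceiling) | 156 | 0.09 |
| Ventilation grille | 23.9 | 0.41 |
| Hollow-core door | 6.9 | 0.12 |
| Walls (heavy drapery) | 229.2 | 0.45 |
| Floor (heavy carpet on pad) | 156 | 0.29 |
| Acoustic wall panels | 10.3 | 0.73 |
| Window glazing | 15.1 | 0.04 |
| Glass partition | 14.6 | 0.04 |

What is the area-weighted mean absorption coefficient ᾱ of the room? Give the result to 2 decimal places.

Total surface area S = 612.0 m².
A = 156*0.09 + 23.9*0.41 + 6.9*0.12 + 229.2*0.45 + 156*0.29 + 10.3*0.73 + 15.1*0.04 + 14.6*0.04 = 181.754 sabins.
ᾱ = A/S = 0.30.

0.30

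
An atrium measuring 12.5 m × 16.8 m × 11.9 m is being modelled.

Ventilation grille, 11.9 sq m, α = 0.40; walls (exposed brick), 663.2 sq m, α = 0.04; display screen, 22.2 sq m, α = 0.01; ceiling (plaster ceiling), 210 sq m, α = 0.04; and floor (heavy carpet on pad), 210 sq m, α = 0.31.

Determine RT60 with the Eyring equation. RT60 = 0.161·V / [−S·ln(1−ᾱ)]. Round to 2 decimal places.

3.65 sec

S = Σ Sᵢ = 1117.3 sq m.
Σ(Sᵢαᵢ) = 11.9·0.40 + 663.2·0.04 + 22.2·0.01 + 210·0.04 + 210·0.31 = 105.010.
Mean coefficient ᾱ = A/S = 0.0940.
−S·ln(1−ᾱ) = −1117.3 × ln(1 − 0.0940) = 110.295.
V = 12.5 × 16.8 × 11.9 = 2499 m³.
T = 0.161·V/[−S·ln(1−ᾱ)] = 0.161·2499/110.295 = 3.65 s.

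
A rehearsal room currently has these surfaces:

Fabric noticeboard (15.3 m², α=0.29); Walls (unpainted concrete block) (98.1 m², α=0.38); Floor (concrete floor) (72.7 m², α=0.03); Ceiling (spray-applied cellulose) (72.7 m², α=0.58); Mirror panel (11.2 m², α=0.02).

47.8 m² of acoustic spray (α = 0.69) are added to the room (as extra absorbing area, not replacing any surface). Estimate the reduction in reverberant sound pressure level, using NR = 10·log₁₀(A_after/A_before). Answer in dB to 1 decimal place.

A_before = Σ Sᵢαᵢ = 15.3·0.29 + 98.1·0.38 + 72.7·0.03 + 72.7·0.58 + 11.2·0.02 = 86.286 sabins.
Added absorption = 47.8 × 0.69 = 32.982 sabins.
New total A_after = 119.268 sabins.
NR = 10·log₁₀(119.268/86.286) = 1.4 dB.

1.4 dB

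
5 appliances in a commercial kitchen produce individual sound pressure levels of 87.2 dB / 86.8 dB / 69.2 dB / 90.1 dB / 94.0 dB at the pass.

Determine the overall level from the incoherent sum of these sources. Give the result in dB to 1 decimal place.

96.6 dB

Σ 10^(Lᵢ/10) = 4.547e+09.
Combined level = 10 log₁₀(4.547e+09) = 96.6 dB.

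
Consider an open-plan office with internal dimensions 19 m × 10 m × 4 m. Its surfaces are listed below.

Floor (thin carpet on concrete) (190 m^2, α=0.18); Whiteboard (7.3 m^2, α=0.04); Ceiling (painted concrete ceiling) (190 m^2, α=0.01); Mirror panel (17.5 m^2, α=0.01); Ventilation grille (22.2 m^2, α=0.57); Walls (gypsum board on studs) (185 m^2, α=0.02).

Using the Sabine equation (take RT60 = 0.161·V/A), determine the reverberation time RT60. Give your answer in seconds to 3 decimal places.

Equivalent absorption area: A = 190×0.18 + 7.3×0.04 + 190×0.01 + 17.5×0.01 + 22.2×0.57 + 185×0.02 = 52.921 m^2.
Volume V = 19 × 10 × 4 = 760 m³.
T = 0.161 V/A = 0.161·760/52.921 = 2.312 s.

2.312 s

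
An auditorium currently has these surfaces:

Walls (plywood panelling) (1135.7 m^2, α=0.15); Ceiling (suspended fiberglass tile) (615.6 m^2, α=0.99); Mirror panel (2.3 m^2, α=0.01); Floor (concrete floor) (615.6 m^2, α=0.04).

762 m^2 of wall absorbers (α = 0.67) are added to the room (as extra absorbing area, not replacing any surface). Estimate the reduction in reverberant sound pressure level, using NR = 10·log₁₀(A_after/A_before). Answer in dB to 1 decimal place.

Equivalent absorption area: A_before = 1135.7×0.15 + 615.6×0.99 + 2.3×0.01 + 615.6×0.04 = 804.446 m^2.
Added absorption = 762 × 0.67 = 510.540 sabins.
A_after = 804.446 + 510.540 = 1314.986 sabins.
Reduction = 10 log₁₀(A_after/A_before) = 10 log₁₀(1.6346) = 2.1 dB.

2.1 dB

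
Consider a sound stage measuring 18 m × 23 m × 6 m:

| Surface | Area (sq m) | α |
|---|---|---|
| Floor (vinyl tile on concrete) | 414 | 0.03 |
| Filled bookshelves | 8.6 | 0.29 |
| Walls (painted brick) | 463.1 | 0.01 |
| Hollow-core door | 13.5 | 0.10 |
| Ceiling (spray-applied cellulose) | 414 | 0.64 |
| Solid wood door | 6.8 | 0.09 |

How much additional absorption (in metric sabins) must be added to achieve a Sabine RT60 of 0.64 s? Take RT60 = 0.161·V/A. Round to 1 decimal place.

Equivalent absorption area: A₁ = 414·0.03 + 8.6·0.29 + 463.1·0.01 + 13.5·0.10 + 414·0.64 + 6.8·0.09 = 286.467 sq m.
Target A₂ = 0.161·2484/0.64 = 624.881 sabins (V = 2484 m³).
Shortfall: 624.881 − 286.467 = 338.4 sabins.

338.4 sabins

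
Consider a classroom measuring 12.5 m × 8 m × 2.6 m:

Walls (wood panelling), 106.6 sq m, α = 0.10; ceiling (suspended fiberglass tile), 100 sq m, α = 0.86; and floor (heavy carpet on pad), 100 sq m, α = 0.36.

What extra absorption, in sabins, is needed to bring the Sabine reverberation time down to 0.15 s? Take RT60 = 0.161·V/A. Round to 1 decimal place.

Summing Sᵢαᵢ: 10.660 + 86.000 + 36.000 → A₁ = 132.660 sabins.
V = 260 m³. Required absorption A₂ = 0.161 × 260 / 0.15 = 279.067 sabins.
ΔA = A₂ − A₁ = 279.067 − 132.660 = 146.4 sabins.

146.4 sabins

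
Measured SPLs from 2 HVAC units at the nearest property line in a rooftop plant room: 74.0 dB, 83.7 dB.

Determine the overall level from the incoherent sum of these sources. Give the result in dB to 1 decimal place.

84.1 dB

Sum in the linear (power) domain: Σ 10^(Lᵢ/10) = 10^(74.0/10) + 10^(83.7/10) = 2.595e+08.
Back to dB: 10·log₁₀ Σ = 84.1 dB.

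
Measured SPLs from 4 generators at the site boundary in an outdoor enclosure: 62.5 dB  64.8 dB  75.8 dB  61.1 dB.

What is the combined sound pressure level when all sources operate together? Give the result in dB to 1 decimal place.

76.4 dB

Sum in the linear (power) domain: Σ 10^(Lᵢ/10) = 10^(62.5/10) + 10^(64.8/10) + 10^(75.8/10) + 10^(61.1/10) = 4.411e+07.
Back to dB: 10·log₁₀ Σ = 76.4 dB.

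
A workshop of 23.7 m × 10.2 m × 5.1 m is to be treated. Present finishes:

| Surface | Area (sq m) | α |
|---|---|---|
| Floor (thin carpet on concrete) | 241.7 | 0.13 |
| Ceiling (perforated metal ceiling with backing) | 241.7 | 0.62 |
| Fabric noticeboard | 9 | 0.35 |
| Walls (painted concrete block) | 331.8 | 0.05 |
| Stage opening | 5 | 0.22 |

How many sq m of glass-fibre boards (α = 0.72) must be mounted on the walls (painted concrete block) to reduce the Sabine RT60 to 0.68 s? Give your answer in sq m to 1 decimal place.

134.0

Summing Sᵢαᵢ: 31.421 + 149.854 + 3.150 + 16.590 + 1.100 → A₁ = 202.115 sabins.
V = 1232.874 m³. Target absorption A₂ = 0.161 × 1232.874 / 0.68 = 291.901 sabins.
ΔA needed = 291.901 − 202.115 = 89.786 sabins.
Each sq m of panel replacing the walls (painted concrete block) adds (0.72 − 0.05) = 0.67 sabins.
Area = ΔA/Δα = 89.786/0.67 = 134.0 sq m.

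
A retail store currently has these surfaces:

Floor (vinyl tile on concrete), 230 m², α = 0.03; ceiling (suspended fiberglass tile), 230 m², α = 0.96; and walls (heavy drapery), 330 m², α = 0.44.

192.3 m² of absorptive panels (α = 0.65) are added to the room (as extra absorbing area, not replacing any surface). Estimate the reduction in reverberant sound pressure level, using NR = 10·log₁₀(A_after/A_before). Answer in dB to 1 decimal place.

1.3 dB

Total absorption A_before = 230×0.03 + 230×0.96 + 330×0.44
  = 6.900 + 220.800 + 145.200 = 372.900 m² sabins.
Added absorption = 192.3 × 0.65 = 124.995 sabins.
New total A_after = 497.895 sabins.
NR = 10·log₁₀(497.895/372.900) = 1.3 dB.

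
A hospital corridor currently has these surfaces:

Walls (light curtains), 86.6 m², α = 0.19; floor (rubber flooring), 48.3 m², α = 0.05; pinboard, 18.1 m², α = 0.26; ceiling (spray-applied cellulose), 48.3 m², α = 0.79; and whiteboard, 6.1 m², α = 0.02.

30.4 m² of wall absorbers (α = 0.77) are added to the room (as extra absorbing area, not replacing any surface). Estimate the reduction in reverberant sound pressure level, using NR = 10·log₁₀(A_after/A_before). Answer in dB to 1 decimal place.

1.4 dB

Equivalent absorption area: A_before = 86.6·0.19 + 48.3·0.05 + 18.1·0.26 + 48.3·0.79 + 6.1·0.02 = 61.854 m².
Treatment contributes 30.4·0.77 = 23.408 sabins.
New total A_after = 85.262 sabins.
Reduction = 10 log₁₀(A_after/A_before) = 10 log₁₀(1.3784) = 1.4 dB.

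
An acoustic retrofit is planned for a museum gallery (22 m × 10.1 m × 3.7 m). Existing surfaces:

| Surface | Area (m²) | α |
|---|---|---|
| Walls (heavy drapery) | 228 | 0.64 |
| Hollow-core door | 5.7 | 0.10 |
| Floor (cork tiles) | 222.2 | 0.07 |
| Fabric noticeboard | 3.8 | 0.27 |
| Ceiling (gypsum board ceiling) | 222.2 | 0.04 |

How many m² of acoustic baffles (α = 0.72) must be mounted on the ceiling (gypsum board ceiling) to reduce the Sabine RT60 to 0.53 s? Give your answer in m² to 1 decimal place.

114.4

Total absorption A₁ = 228·0.64 + 5.7·0.10 + 222.2·0.07 + 3.8·0.27 + 222.2·0.04
  = 145.920 + 0.570 + 15.554 + 1.026 + 8.888 = 171.958 m² sabins.
V = 822.14 m³. Target absorption A₂ = 0.161 × 822.14 / 0.53 = 249.744 sabins.
ΔA needed = 249.744 − 171.958 = 77.786 sabins.
Each m² of panel replacing the ceiling (gypsum board ceiling) adds (0.72 − 0.04) = 0.68 sabins.
Panel area = 77.786 / 0.68 = 114.4 m².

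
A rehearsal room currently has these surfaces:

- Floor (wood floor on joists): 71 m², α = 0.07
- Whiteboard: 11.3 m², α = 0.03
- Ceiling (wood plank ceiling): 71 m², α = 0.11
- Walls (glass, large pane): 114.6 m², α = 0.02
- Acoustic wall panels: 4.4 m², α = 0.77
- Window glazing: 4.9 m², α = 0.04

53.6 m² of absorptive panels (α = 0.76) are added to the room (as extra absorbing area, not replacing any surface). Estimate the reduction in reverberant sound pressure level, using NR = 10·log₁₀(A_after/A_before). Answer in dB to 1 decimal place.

A_before = Σ Sᵢαᵢ = 71*0.07 + 11.3*0.03 + 71*0.11 + 114.6*0.02 + 4.4*0.77 + 4.9*0.04 = 18.995 sabins.
Added absorption = 53.6 × 0.76 = 40.736 sabins.
New total A_after = 59.731 sabins.
NR = 10·log₁₀(59.731/18.995) = 5.0 dB.

5.0 dB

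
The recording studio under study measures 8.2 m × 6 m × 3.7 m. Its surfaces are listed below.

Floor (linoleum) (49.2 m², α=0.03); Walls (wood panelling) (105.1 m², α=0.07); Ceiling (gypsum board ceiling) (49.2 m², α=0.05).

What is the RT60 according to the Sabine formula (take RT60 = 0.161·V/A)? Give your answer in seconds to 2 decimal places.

Summing Sᵢαᵢ: 1.476 + 7.357 + 2.460 → A = 11.293 sabins.
Volume V = 8.2 × 6 × 3.7 = 182.04 m³.
RT60 = 0.161 · V / A = 0.161 × 182.04 / 11.293 = 2.60 s.

2.60 s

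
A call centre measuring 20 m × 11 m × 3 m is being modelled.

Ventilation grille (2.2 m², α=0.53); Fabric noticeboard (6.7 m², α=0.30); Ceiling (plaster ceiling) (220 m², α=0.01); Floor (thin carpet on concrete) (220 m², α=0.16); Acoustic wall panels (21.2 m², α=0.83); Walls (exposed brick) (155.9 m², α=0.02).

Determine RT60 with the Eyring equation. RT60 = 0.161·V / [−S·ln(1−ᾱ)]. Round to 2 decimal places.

S = Σ Sᵢ = 626.0 m².
Σ(Sᵢαᵢ) = 2.2·0.53 + 6.7·0.30 + 220·0.01 + 220·0.16 + 21.2·0.83 + 155.9·0.02 = 61.290.
Mean coefficient ᾱ = A/S = 0.0979.
Eyring denominator: −S ln(1−ᾱ) = 64.497.
V = 20 × 11 × 3 = 660 m³.
T = 0.161·V/[−S·ln(1−ᾱ)] = 0.161·660/64.497 = 1.65 s.

1.65 s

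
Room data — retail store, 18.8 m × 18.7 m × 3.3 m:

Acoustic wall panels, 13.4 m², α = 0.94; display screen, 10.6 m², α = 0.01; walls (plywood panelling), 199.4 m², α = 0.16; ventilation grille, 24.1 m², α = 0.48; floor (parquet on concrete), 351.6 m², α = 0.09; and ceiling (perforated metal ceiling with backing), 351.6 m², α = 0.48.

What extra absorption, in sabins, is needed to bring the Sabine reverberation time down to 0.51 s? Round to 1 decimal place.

A₁ = Σ Sᵢαᵢ = 13.4·0.94 + 10.6·0.01 + 199.4·0.16 + 24.1·0.48 + 351.6·0.09 + 351.6·0.48 = 256.586 sabins.
V = 1160.148 m³. Required absorption A₂ = 0.161 × 1160.148 / 0.51 = 366.243 sabins.
Additional absorption ΔA = 366.243 − 256.586 = 109.7 sabins.

109.7 sabins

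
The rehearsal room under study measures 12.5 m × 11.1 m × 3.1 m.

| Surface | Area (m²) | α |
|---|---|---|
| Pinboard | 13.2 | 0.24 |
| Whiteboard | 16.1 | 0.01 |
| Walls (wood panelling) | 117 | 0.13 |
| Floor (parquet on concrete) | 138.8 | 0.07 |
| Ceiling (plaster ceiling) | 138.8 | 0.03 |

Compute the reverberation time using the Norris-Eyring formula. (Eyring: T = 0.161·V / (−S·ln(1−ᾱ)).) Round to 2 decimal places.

2.05 seconds

Total surface area S = 13.2 + 16.1 + 117 + 138.8 + 138.8 = 423.9 m².
Absorption A = 13.2×0.24 + 16.1×0.01 + 117×0.13 + 138.8×0.07 + 138.8×0.03 = 32.419 sabins.
Mean coefficient ᾱ = A/S = 0.0765.
Eyring denominator: −S ln(1−ᾱ) = 33.736.
V = 12.5 × 11.1 × 3.1 = 430.125 m³.
RT60 = 0.161 × 430.125 / 33.736 = 2.05 s.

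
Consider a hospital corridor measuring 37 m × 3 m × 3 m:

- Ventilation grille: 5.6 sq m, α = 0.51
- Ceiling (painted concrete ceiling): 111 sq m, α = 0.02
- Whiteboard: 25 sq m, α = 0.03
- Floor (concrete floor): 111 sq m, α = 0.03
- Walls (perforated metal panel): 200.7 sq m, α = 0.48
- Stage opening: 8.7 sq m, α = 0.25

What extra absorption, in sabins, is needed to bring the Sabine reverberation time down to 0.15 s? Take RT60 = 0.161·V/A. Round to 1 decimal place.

249.8 sabins

A₁ = Σ Sᵢαᵢ = 5.6·0.51 + 111·0.02 + 25·0.03 + 111·0.03 + 200.7·0.48 + 8.7·0.25 = 107.667 sabins.
For T = 0.15 s, need A₂ = 0.161·V/T = 0.161·333/0.15 = 357.420 sabins.
ΔA = A₂ − A₁ = 357.420 − 107.667 = 249.8 sabins.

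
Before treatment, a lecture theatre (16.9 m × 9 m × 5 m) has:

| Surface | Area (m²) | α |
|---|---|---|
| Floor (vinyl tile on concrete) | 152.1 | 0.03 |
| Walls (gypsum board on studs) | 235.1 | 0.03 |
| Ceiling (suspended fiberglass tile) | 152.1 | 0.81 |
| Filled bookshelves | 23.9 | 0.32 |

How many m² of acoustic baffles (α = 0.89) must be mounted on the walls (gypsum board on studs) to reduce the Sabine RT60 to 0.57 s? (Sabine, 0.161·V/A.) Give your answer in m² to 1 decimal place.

84.1

Equivalent absorption area: A₁ = 152.1*0.03 + 235.1*0.03 + 152.1*0.81 + 23.9*0.32 = 142.465 m².
Required A₂ = 0.161·760.5/0.57 = 214.808 sabins.
ΔA needed = 214.808 − 142.465 = 72.343 sabins.
Each m² of panel replacing the walls (gypsum board on studs) adds (0.89 − 0.03) = 0.86 sabins.
Area = ΔA/Δα = 72.343/0.86 = 84.1 m².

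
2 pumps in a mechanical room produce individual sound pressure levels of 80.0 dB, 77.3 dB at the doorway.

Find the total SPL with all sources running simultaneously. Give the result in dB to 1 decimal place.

81.9 dB

Sum in the linear (power) domain: Σ 10^(Lᵢ/10) = 10^(80.0/10) + 10^(77.3/10) = 1.537e+08.
L_total = 10·log₁₀(1.537e+08) = 81.9 dB.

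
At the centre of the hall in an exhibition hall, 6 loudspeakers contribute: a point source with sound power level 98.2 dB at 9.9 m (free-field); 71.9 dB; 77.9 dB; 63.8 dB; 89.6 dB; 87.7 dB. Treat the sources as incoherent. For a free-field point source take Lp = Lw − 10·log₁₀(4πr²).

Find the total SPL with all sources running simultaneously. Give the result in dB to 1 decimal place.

Source at 9.9 m: Lp = 98.2 − 10·log₁₀(4π·9.9²) = 98.2 − 10·log₁₀(1231.630) = 67.3 dB.
Sum in the linear (power) domain: Σ 10^(Lᵢ/10) = 10^(67.3/10) + 10^(71.9/10) + 10^(77.9/10) + 10^(63.8/10) + 10^(89.6/10) + 10^(87.7/10) = 1.586e+09.
Back to dB: 10·log₁₀ Σ = 92.0 dB.

92.0 dB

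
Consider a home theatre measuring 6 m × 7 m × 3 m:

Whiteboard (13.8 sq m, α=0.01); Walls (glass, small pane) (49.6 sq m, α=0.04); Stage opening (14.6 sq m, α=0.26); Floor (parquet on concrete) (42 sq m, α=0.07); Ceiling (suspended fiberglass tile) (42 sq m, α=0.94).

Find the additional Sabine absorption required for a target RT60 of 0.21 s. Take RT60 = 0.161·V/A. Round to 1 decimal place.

A₁ = Σ Sᵢαᵢ = 13.8*0.01 + 49.6*0.04 + 14.6*0.26 + 42*0.07 + 42*0.94 = 48.338 sabins.
V = 126 m³. Required absorption A₂ = 0.161 × 126 / 0.21 = 96.600 sabins.
Additional absorption ΔA = 96.600 − 48.338 = 48.3 sabins.

48.3 sabins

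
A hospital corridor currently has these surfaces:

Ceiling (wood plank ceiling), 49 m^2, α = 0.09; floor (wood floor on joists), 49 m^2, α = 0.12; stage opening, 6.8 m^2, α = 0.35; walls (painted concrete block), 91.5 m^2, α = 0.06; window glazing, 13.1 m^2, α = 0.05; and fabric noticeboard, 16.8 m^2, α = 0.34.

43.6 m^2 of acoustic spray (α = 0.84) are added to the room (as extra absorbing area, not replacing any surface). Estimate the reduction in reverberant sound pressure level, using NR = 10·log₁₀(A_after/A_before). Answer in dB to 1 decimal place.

4.0 dB

Total absorption A_before = 49·0.09 + 49·0.12 + 6.8·0.35 + 91.5·0.06 + 13.1·0.05 + 16.8·0.34
  = 4.410 + 5.880 + 2.380 + 5.490 + 0.655 + 5.712 = 24.527 m^2 sabins.
Treatment contributes 43.6·0.84 = 36.624 sabins.
A_after = 24.527 + 36.624 = 61.151 sabins.
Reduction = 10 log₁₀(A_after/A_before) = 10 log₁₀(2.4932) = 4.0 dB.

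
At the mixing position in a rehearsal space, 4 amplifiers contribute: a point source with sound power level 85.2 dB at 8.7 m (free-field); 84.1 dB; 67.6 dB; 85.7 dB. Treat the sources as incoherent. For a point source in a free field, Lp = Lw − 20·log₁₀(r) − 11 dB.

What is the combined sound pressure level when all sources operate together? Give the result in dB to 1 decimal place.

Source at 8.7 m: Lp = 85.2 − 20·log₁₀(8.7) − 11 = 55.4 dB.
Sum in the linear (power) domain: Σ 10^(Lᵢ/10) = 10^(55.4/10) + 10^(84.1/10) + 10^(67.6/10) + 10^(85.7/10) = 6.347e+08.
Back to dB: 10·log₁₀ Σ = 88.0 dB.

88.0 dB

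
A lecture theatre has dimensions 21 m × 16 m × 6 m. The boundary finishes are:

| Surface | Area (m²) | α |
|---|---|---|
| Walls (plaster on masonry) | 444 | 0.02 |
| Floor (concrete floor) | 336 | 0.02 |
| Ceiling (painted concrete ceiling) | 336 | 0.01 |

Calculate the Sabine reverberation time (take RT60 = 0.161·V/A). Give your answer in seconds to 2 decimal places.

Total absorption A = 444×0.02 + 336×0.02 + 336×0.01
  = 8.880 + 6.720 + 3.360 = 18.960 m² sabins.
V = 21·16·6 = 2016 m³.
T = 0.161 V/A = 0.161·2016/18.960 = 17.12 s.

17.12 s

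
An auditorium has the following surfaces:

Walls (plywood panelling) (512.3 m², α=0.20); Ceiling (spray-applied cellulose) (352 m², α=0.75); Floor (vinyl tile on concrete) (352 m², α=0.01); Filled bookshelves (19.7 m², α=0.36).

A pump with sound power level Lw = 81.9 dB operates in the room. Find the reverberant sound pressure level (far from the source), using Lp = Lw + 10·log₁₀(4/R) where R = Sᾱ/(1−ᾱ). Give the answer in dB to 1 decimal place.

60.6 dB

Σ(Sᵢαᵢ) = 512.3·0.20 + 352·0.75 + 352·0.01 + 19.7·0.36 = 377.072; total area S = 1236.0 m².
ᾱ = 0.3051, so room constant R = A/(1−ᾱ) = 542.628 m².
Lp = Lw + 10 log₁₀(4/R) = 81.9 -21.32 = 60.6 dB.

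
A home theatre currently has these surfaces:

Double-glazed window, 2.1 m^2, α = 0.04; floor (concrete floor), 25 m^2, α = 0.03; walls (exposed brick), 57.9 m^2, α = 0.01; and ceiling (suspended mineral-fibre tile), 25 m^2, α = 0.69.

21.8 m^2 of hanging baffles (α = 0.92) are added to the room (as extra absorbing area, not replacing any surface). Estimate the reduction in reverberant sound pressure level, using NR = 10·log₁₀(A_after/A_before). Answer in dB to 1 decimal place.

3.2 dB

Total absorption A_before = 2.1·0.04 + 25·0.03 + 57.9·0.01 + 25·0.69
  = 0.084 + 0.750 + 0.579 + 17.250 = 18.663 m^2 sabins.
Treatment contributes 21.8·0.92 = 20.056 sabins.
New total A_after = 38.719 sabins.
Reduction = 10 log₁₀(A_after/A_before) = 10 log₁₀(2.0746) = 3.2 dB.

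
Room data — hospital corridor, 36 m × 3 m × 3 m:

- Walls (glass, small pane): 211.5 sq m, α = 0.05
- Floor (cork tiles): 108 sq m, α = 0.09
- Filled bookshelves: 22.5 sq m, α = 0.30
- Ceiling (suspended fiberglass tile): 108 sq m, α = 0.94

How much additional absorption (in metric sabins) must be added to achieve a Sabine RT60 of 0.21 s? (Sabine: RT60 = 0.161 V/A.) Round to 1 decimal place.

119.8 sabins

Summing Sᵢαᵢ: 10.575 + 9.720 + 6.750 + 101.520 → A₁ = 128.565 sabins.
For T = 0.21 s, need A₂ = 0.161·V/T = 0.161·324/0.21 = 248.400 sabins.
Shortfall: 248.400 − 128.565 = 119.8 sabins.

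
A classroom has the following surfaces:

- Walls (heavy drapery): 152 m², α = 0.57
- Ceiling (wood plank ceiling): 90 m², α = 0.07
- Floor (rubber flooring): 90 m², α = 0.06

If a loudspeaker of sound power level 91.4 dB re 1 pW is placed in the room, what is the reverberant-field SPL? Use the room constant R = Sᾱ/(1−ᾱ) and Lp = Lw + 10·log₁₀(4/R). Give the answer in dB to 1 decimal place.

76.0 dB

Σ(Sᵢαᵢ) = 152×0.57 + 90×0.07 + 90×0.06 = 98.340; total area S = 332.0 m².
ᾱ = 0.2962, so room constant R = A/(1−ᾱ) = 139.727 m².
Lp = Lw + 10 log₁₀(4/R) = 91.4 -15.43 = 76.0 dB.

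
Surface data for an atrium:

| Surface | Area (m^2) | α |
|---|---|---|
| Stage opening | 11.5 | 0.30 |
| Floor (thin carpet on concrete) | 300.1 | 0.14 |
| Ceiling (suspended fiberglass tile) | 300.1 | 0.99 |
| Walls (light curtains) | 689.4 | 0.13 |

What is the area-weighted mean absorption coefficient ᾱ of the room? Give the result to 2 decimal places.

0.33

S = Σ Sᵢ = 11.5 + 300.1 + 300.1 + 689.4 = 1301.1 m^2.
Σ(Sᵢαᵢ) = 11.5*0.30 + 300.1*0.14 + 300.1*0.99 + 689.4*0.13 = 432.185.
ᾱ = 432.185 / 1301.1 = 0.33.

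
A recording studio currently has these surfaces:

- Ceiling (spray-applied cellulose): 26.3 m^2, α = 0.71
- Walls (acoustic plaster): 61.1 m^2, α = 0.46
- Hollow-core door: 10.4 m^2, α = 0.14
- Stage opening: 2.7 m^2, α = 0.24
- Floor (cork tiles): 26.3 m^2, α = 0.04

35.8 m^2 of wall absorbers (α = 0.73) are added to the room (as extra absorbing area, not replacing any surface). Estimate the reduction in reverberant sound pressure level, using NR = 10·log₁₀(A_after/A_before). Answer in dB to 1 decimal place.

Total absorption A_before = 26.3*0.71 + 61.1*0.46 + 10.4*0.14 + 2.7*0.24 + 26.3*0.04
  = 18.673 + 28.106 + 1.456 + 0.648 + 1.052 = 49.935 m^2 sabins.
Treatment contributes 35.8·0.73 = 26.134 sabins.
New total A_after = 76.069 sabins.
NR = 10·log₁₀(76.069/49.935) = 1.8 dB.

1.8 dB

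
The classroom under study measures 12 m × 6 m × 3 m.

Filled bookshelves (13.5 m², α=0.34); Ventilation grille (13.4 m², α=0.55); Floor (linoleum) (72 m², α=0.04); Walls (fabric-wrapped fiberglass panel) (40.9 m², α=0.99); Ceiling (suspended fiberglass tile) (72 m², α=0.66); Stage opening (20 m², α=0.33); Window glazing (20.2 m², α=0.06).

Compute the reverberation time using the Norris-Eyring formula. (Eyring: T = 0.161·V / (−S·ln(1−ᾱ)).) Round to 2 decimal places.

Total surface area S = 13.5 + 13.4 + 72 + 40.9 + 72 + 20 + 20.2 = 252.0 m².
Absorption A = 13.5×0.34 + 13.4×0.55 + 72×0.04 + 40.9×0.99 + 72×0.66 + 20×0.33 + 20.2×0.06 = 110.663 sabins.
ᾱ = 110.663 / 252.0 = 0.4391.
Eyring denominator: −S ln(1−ᾱ) = 145.710.
V = 12 × 6 × 3 = 216 m³.
RT60 = 0.161 × 216 / 145.710 = 0.24 s.

0.24 sec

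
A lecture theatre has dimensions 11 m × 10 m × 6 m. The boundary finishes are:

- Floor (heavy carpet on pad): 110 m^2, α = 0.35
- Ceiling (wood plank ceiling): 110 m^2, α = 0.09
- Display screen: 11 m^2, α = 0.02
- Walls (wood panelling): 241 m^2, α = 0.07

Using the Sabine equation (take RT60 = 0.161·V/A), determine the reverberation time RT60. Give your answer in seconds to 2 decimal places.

1.62 sec

Summing Sᵢαᵢ: 38.500 + 9.900 + 0.220 + 16.870 → A = 65.490 sabins.
V = 11·10·6 = 660 m³.
Sabine: RT60 = 0.161 × 660 / 65.490 = 1.62 s.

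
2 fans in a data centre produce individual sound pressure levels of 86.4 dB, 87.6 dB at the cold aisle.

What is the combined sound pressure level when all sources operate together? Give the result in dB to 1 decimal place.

Σ 10^(Lᵢ/10) = 1.012e+09.
Back to dB: 10·log₁₀ Σ = 90.1 dB.

90.1 dB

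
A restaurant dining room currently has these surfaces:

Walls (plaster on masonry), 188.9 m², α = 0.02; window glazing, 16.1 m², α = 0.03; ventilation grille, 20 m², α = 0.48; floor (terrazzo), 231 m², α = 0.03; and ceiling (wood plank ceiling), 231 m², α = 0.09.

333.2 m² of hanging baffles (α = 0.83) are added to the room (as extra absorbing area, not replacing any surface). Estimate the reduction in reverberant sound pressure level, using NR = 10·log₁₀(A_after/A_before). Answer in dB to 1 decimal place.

Summing Sᵢαᵢ: 3.778 + 0.483 + 9.600 + 6.930 + 20.790 → A_before = 41.581 sabins.
Treatment contributes 333.2·0.83 = 276.556 sabins.
New total A_after = 318.137 sabins.
Reduction = 10 log₁₀(A_after/A_before) = 10 log₁₀(7.6510) = 8.8 dB.

8.8 dB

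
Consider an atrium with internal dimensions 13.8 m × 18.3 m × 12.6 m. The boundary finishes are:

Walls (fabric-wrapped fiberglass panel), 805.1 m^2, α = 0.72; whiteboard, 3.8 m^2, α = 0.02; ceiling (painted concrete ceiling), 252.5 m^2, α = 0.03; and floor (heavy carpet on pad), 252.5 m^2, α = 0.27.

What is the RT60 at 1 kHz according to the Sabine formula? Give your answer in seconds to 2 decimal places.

0.78 s

Equivalent absorption area: A = 805.1×0.72 + 3.8×0.02 + 252.5×0.03 + 252.5×0.27 = 655.498 m^2.
Volume V = 13.8 × 18.3 × 12.6 = 3182.004 m³.
Sabine: RT60 = 0.161 × 3182.004 / 655.498 = 0.78 s.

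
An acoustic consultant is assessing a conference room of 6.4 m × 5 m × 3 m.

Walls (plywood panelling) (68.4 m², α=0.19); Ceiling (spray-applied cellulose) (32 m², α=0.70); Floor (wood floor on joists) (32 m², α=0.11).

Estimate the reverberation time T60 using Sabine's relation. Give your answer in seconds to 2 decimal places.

A = Σ Sᵢαᵢ = 68.4·0.19 + 32·0.70 + 32·0.11 = 38.916 sabins.
Room volume: 96 m³.
Sabine: RT60 = 0.161 × 96 / 38.916 = 0.40 s.

0.40 s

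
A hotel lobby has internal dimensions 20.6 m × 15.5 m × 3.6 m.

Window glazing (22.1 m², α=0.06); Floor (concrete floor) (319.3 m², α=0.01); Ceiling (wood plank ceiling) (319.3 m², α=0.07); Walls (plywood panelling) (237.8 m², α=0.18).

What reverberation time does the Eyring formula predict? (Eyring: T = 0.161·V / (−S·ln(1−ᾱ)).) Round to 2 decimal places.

S = Σ Sᵢ = 898.5 m².
Absorption A = 22.1×0.06 + 319.3×0.01 + 319.3×0.07 + 237.8×0.18 = 69.674 sabins.
ᾱ = 69.674 / 898.5 = 0.0775.
Eyring denominator: −S ln(1−ᾱ) = 72.480.
V = 20.6 × 15.5 × 3.6 = 1149.48 m³.
RT60 = 0.161 × 1149.48 / 72.480 = 2.55 s.

2.55 sec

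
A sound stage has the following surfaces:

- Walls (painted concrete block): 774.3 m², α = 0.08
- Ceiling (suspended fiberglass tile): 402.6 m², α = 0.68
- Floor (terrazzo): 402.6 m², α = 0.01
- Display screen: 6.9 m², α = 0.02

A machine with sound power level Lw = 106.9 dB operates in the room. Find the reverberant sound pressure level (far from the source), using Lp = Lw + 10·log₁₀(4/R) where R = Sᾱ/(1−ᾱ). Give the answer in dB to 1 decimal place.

86.6 dB

Σ(Sᵢαᵢ) = 774.3×0.08 + 402.6×0.68 + 402.6×0.01 + 6.9×0.02 = 339.876; total area S = 1586.4 m².
ᾱ = 0.2142, so room constant R = A/(1−ᾱ) = 432.522 m².
Lp = Lw + 10 log₁₀(4/R) = 106.9 -20.34 = 86.6 dB.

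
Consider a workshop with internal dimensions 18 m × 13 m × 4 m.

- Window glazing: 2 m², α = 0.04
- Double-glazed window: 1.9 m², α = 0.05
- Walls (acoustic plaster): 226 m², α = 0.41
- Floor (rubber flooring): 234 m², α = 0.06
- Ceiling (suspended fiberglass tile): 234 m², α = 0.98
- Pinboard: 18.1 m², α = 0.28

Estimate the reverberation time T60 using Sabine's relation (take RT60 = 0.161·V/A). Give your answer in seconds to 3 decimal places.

0.442 s

Total absorption A = 2×0.04 + 1.9×0.05 + 226×0.41 + 234×0.06 + 234×0.98 + 18.1×0.28
  = 0.080 + 0.095 + 92.660 + 14.040 + 229.320 + 5.068 = 341.263 m² sabins.
Volume V = 18 × 13 × 4 = 936 m³.
RT60 = 0.161 · V / A = 0.161 × 936 / 341.263 = 0.442 s.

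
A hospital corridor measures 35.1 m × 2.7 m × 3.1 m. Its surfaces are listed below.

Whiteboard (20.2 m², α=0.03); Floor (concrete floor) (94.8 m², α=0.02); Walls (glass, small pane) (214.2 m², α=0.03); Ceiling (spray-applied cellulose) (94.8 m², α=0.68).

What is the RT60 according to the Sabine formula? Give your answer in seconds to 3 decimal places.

0.644 sec

Equivalent absorption area: A = 20.2×0.03 + 94.8×0.02 + 214.2×0.03 + 94.8×0.68 = 73.392 m².
Room volume: 293.787 m³.
RT60 = 0.161 · V / A = 0.161 × 293.787 / 73.392 = 0.644 s.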